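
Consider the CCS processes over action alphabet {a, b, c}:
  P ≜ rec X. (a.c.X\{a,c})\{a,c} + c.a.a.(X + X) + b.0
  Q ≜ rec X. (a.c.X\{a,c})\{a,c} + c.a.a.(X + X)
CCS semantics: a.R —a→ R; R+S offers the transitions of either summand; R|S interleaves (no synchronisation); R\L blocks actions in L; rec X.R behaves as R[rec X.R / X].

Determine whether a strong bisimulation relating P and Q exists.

P ≁ Q

P's transition system — 5 states:
  s0 = rec X. (a.c.X\{a,c})\{a,c} + c.a.a.(X + X) + b.0 :: =b=> s1, =c=> s2
  s1 = 0 :: (no moves)
  s2 = a.a.((rec X. (a.c.X\{a,c})\{a,c} + c.a.a.(X + X) + b.0) + (rec X. (a.c.X\{a,c})\{a,c} + c.a.a.(X + X) + b.0)) :: =a=> s3
  s3 = a.((rec X. (a.c.X\{a,c})\{a,c} + c.a.a.(X + X) + b.0) + (rec X. (a.c.X\{a,c})\{a,c} + c.a.a.(X + X) + b.0)) :: =a=> s4
  s4 = (rec X. (a.c.X\{a,c})\{a,c} + c.a.a.(X + X) + b.0) + (rec X. (a.c.X\{a,c})\{a,c} + c.a.a.(X + X) + b.0) :: =b=> s1, =c=> s2
Q's transition system — 4 states:
  t0 = rec X. (a.c.X\{a,c})\{a,c} + c.a.a.(X + X) :: =c=> t1
  t1 = a.a.((rec X. (a.c.X\{a,c})\{a,c} + c.a.a.(X + X)) + (rec X. (a.c.X\{a,c})\{a,c} + c.a.a.(X + X))) :: =a=> t2
  t2 = a.((rec X. (a.c.X\{a,c})\{a,c} + c.a.a.(X + X)) + (rec X. (a.c.X\{a,c})\{a,c} + c.a.a.(X + X))) :: =a=> t3
  t3 = (rec X. (a.c.X\{a,c})\{a,c} + c.a.a.(X + X)) + (rec X. (a.c.X\{a,c})\{a,c} + c.a.a.(X + X)) :: =c=> t1
Partition-refinement fixed point:
  B0 = {s0, s4}
  B1 = {s2}
  B2 = {s3}
  B3 = {s1}
  B4 = {t0, t3}
  B5 = {t1}
  B6 = {t2}
s0 ∈ B0, t0 ∈ B4 → different blocks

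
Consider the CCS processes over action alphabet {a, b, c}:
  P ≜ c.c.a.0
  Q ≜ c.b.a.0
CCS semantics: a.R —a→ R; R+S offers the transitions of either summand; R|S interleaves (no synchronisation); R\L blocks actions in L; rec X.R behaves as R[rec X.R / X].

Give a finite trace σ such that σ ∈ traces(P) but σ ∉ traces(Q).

cc

LTS(P): 4 reachable states
  m0 = c.c.a.0 has moves --c--▸ m1
  m1 = c.a.0 has moves --c--▸ m2
  m2 = a.0 has moves --a--▸ m3
  m3 = 0 has moves ∅
LTS(Q): 4 reachable states
  n0 = c.b.a.0 has moves --c--▸ n1
  n1 = b.a.0 has moves --b--▸ n2
  n2 = a.0 has moves --a--▸ n3
  n3 = 0 has moves ∅
Trace ⟨cc⟩ through P, begin at {m0}:
  after c @ step 1: {m1}
  after c @ step 2: {m2}
  ✓ P
Trace ⟨cc⟩ through Q, begin at {n0}:
  after c @ step 1: {n1}
  after c @ step 2: ∅  — Q cannot continue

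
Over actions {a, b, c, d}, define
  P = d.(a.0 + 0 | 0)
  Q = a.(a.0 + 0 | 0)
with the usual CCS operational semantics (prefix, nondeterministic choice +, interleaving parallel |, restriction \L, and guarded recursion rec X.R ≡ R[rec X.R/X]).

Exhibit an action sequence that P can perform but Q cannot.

Reachable graph of P (3 states):
  s0 = d.(a.0 + 0 | 0) :: ··d··> s1
  s1 = a.0 + 0 | 0 :: ··a··> s2
  s2 = 0 :: (no moves)
Reachable graph of Q (3 states):
  t0 = a.(a.0 + 0 | 0) :: ··a··> t1
  t1 = a.0 + 0 | 0 :: ··a··> t2
  t2 = 0 :: (no moves)
Trace ⟨d⟩ through P, begin at {s0}:
  after d @ step 1: {s1}
  — P admits the full trace.
Trace ⟨d⟩ through Q, begin at {t0}:
  after d @ step 1: ∅  — Q cannot continue

d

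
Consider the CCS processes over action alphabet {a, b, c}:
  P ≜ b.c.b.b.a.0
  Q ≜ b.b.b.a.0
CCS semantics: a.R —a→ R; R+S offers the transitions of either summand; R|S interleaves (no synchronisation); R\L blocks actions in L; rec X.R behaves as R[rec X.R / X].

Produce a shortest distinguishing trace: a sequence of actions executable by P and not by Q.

LTS(P): 6 reachable states
  p0 = b.c.b.b.a.0 has moves ··b··> p1
  p1 = c.b.b.a.0 has moves ··c··> p2
  p2 = b.b.a.0 has moves ··b··> p3
  p3 = b.a.0 has moves ··b··> p4
  p4 = a.0 has moves ··a··> p5
  p5 = 0 has moves ∅
LTS(Q): 5 reachable states
  q0 = b.b.b.a.0 has moves ··b··> q1
  q1 = b.b.a.0 has moves ··b··> q2
  q2 = b.a.0 has moves ··b··> q3
  q3 = a.0 has moves ··a··> q4
  q4 = 0 has moves ∅
Executing bc from P (initial set {p0}):
  step 1 (b): {p1}
  step 2 (c): {p2}
  — P admits the full trace.
Executing bc from Q (initial set {q0}):
  step 1 (b): {q1}
  step 2 (c): ∅ (Q stuck)

bc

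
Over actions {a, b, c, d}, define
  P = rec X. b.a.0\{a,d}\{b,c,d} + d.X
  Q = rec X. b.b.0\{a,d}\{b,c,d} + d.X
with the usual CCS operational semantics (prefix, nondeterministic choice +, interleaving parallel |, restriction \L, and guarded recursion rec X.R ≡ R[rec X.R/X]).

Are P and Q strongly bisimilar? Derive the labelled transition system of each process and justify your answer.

NO

LTS(P): 3 reachable states
  s0 = rec X. b.a.0\{a,d}\{b,c,d} + d.X | -b-> s1, -d-> s0
  s1 = a.0\{a,d}\{b,c,d} | -a-> s2
  s2 = 0\{a,d}\{b,c,d} | stopped
LTS(Q): 3 reachable states
  t0 = rec X. b.b.0\{a,d}\{b,c,d} + d.X | -b-> t1, -d-> t0
  t1 = b.0\{a,d}\{b,c,d} | -b-> t2
  t2 = 0\{a,d}\{b,c,d} | stopped
Bisimilarity quotient blocks:
  B0 = {s0}
  B1 = {s1}
  B2 = {s2, t2}
  B3 = {t0}
  B4 = {t1}
s0 ∈ B0, t0 ∈ B3 → different blocks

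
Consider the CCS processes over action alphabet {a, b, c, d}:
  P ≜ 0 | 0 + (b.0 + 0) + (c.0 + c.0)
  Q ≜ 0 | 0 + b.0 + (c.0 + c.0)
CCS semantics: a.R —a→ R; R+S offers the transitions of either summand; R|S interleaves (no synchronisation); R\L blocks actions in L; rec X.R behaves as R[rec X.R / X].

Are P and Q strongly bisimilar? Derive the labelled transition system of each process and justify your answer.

P ~ Q

Reachable graph of P (2 states):
  m0 = 0 | 0 + (b.0 + 0) + (c.0 + c.0) → -b-> m1, -c-> m1
  m1 = 0 → deadlocked
Reachable graph of Q (2 states):
  n0 = 0 | 0 + b.0 + (c.0 + c.0) → -b-> n1, -c-> n1
  n1 = 0 → deadlocked
Coarsest stable partition (strong bisimilarity classes):
  B0 = {m0, n0}
  B1 = {m1, n1}
m0 ∈ B0, n0 ∈ B0 → same block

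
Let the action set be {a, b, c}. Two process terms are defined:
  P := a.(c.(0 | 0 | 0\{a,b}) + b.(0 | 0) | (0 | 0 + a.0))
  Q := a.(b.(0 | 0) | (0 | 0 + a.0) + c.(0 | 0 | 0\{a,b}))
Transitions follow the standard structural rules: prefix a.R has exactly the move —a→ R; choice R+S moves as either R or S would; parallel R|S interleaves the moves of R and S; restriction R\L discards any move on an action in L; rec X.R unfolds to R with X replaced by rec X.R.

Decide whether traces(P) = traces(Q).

trace-equivalent

Reachable graph of P (6 states):
  p0 = a.(c.(0 | 0 | 0\{a,b}) + b.(0 | 0) | (0 | 0 + a.0)) has moves =a=> p1
  p1 = c.(0 | 0 | 0\{a,b}) + b.(0 | 0) | (0 | 0 + a.0) has moves =a=> p2, =b=> p3, =c=> p4
  p2 = b.(0 | 0) | 0 has moves =b=> p5
  p3 = 0 | 0 | (0 | 0 + a.0) has moves =a=> p5
  p4 = 0 | 0 | 0\{a,b} has moves ·
  p5 = 0 | 0 | 0 has moves ·
Reachable graph of Q (6 states):
  q0 = a.(b.(0 | 0) | (0 | 0 + a.0) + c.(0 | 0 | 0\{a,b})) has moves =a=> q1
  q1 = b.(0 | 0) | (0 | 0 + a.0) + c.(0 | 0 | 0\{a,b}) has moves =a=> q2, =b=> q3, =c=> q4
  q2 = b.(0 | 0) | 0 has moves =b=> q5
  q3 = 0 | 0 | (0 | 0 + a.0) has moves =a=> q5
  q4 = 0 | 0 | 0\{a,b} has moves ·
  q5 = 0 | 0 | 0 has moves ·
Bisimilarity quotient blocks:
  B0 = {p0, q0}
  B1 = {p1, q1}
  B2 = {p3, q3}
  B3 = {p4, p5, q4, q5}
  B4 = {p2, q2}
p0 ∈ B0, q0 ∈ B0 → same block
Bisimilar ⇒ trace-equivalent.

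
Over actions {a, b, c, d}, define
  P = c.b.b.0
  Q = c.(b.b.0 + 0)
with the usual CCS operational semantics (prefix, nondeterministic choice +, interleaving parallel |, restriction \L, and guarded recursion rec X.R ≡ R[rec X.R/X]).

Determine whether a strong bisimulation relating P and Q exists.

P's transition system — 4 states:
  p0 = c.b.b.0 :: —c→ p1
  p1 = b.b.0 :: —b→ p2
  p2 = b.0 :: —b→ p3
  p3 = 0 :: (no moves)
Q's transition system — 4 states:
  q0 = c.(b.b.0 + 0) :: —c→ q1
  q1 = b.b.0 + 0 :: —b→ q2
  q2 = b.0 :: —b→ q3
  q3 = 0 :: (no moves)
Coarsest stable partition (strong bisimilarity classes):
  B0 = {p0, q0}
  B1 = {p1, q1}
  B2 = {p2, q2}
  B3 = {p3, q3}
p0 ∈ B0, q0 ∈ B0 → same block

P ~ Q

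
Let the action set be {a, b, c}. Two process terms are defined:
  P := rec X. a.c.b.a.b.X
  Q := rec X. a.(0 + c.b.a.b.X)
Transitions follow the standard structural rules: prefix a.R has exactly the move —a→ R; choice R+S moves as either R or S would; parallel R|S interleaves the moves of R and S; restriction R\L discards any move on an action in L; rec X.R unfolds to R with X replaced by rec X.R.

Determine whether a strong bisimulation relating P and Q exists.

LTS(P): 5 reachable states
  p0 = rec X. a.c.b.a.b.X ⊢ -a-> p1
  p1 = c.b.a.b.(rec X. a.c.b.a.b.X) ⊢ -c-> p2
  p2 = b.a.b.(rec X. a.c.b.a.b.X) ⊢ -b-> p3
  p3 = a.b.(rec X. a.c.b.a.b.X) ⊢ -a-> p4
  p4 = b.(rec X. a.c.b.a.b.X) ⊢ -b-> p0
LTS(Q): 5 reachable states
  q0 = rec X. a.(0 + c.b.a.b.X) ⊢ -a-> q1
  q1 = 0 + c.b.a.b.(rec X. a.(0 + c.b.a.b.X)) ⊢ -c-> q2
  q2 = b.a.b.(rec X. a.(0 + c.b.a.b.X)) ⊢ -b-> q3
  q3 = a.b.(rec X. a.(0 + c.b.a.b.X)) ⊢ -a-> q4
  q4 = b.(rec X. a.(0 + c.b.a.b.X)) ⊢ -b-> q0
Bisimilarity quotient blocks:
  B0 = {p0, q0}
  B1 = {p1, q1}
  B2 = {p2, q2}
  B3 = {p3, q3}
  B4 = {p4, q4}
p0 ∈ B0, q0 ∈ B0 → same block

P ~ Q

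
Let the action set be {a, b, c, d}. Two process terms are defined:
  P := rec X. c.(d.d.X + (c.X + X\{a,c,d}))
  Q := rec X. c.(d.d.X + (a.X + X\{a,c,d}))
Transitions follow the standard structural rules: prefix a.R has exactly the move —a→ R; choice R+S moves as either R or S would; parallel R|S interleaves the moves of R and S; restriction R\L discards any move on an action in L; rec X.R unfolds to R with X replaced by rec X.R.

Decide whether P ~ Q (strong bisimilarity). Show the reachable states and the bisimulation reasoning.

P's transition system — 3 states:
  m0 = rec X. c.(d.d.X + (c.X + X\{a,c,d})) | =c=> m1
  m1 = d.d.(rec X. c.(d.d.X + (c.X + X\{a,c,d}))) + (c.(rec X. c.(d.d.X + (c.X + X\{a,c,d}))) + (rec X. c.(d.d.X + (c.X + X\{a,c,d})))\{a,c,d}) | =c=> m0, =d=> m2
  m2 = d.(rec X. c.(d.d.X + (c.X + X\{a,c,d}))) | =d=> m0
Q's transition system — 3 states:
  n0 = rec X. c.(d.d.X + (a.X + X\{a,c,d})) | =c=> n1
  n1 = d.d.(rec X. c.(d.d.X + (a.X + X\{a,c,d}))) + (a.(rec X. c.(d.d.X + (a.X + X\{a,c,d}))) + (rec X. c.(d.d.X + (a.X + X\{a,c,d})))\{a,c,d}) | =a=> n0, =d=> n2
  n2 = d.(rec X. c.(d.d.X + (a.X + X\{a,c,d}))) | =d=> n0
Partition-refinement fixed point:
  B0 = {m0}
  B1 = {m1}
  B2 = {m2}
  B3 = {n0}
  B4 = {n1}
  B5 = {n2}
m0 ∈ B0, n0 ∈ B3 → different blocks

NO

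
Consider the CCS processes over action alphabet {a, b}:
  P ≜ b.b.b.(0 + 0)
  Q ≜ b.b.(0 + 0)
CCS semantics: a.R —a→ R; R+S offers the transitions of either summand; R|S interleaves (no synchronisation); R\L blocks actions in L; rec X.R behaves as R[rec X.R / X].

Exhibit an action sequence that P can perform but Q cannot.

bbb

LTS(P): 4 reachable states
  u0 = b.b.b.(0 + 0) ⊢ -b-> u1
  u1 = b.b.(0 + 0) ⊢ -b-> u2
  u2 = b.(0 + 0) ⊢ -b-> u3
  u3 = 0 + 0 ⊢ ·
LTS(Q): 3 reachable states
  v0 = b.b.(0 + 0) ⊢ -b-> v1
  v1 = b.(0 + 0) ⊢ -b-> v2
  v2 = 0 + 0 ⊢ ·
Executing bbb from P (initial set {u0}):
  [1] b ⇒ {u1}
  [2] b ⇒ {u2}
  [3] b ⇒ {u3}
  P completes σ.
Executing bbb from Q (initial set {v0}):
  [1] b ⇒ {v1}
  [2] b ⇒ {v2}
  [3] b ⇒ no successor for Q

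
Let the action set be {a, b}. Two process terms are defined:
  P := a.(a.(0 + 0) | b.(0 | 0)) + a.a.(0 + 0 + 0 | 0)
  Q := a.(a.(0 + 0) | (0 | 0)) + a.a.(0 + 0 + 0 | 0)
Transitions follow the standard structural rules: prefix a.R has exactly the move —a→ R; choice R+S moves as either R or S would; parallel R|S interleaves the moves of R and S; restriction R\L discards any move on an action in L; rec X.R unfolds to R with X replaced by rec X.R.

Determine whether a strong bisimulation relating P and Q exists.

LTS(P): 7 reachable states
  m0 = a.(a.(0 + 0) | b.(0 | 0)) + a.a.(0 + 0 + 0 | 0) → —a→ m1, —a→ m2
  m1 = a.(0 + 0 + 0 | 0) → —a→ m3
  m2 = a.(0 + 0) | b.(0 | 0) → —a→ m4, —b→ m5
  m3 = 0 + 0 + 0 | 0 → stopped
  m4 = (0 + 0) | b.(0 | 0) → —b→ m6
  m5 = a.(0 + 0) | (0 | 0) → —a→ m6
  m6 = (0 + 0) | (0 | 0) → stopped
LTS(Q): 5 reachable states
  n0 = a.(a.(0 + 0) | (0 | 0)) + a.a.(0 + 0 + 0 | 0) → —a→ n1, —a→ n2
  n1 = a.(0 + 0 + 0 | 0) → —a→ n3
  n2 = a.(0 + 0) | (0 | 0) → —a→ n4
  n3 = 0 + 0 + 0 | 0 → stopped
  n4 = (0 + 0) | (0 | 0) → stopped
Partition-refinement fixed point:
  B0 = {m0}
  B1 = {m2}
  B2 = {m1, m5, n1, n2}
  B3 = {m3, m6, n3, n4}
  B4 = {m4}
  B5 = {n0}
m0 ∈ B0, n0 ∈ B5 → different blocks

not bisimilar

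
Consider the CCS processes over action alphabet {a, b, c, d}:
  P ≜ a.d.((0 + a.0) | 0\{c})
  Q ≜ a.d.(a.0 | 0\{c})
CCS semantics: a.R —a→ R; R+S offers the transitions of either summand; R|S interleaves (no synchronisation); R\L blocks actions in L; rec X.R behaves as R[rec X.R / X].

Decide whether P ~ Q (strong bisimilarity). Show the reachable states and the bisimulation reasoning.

YES

P's transition system — 4 states:
  p0 = a.d.((0 + a.0) | 0\{c}) :: ··a··> p1
  p1 = d.((0 + a.0) | 0\{c}) :: ··d··> p2
  p2 = (0 + a.0) | 0\{c} :: ··a··> p3
  p3 = 0 | 0\{c} :: stopped
Q's transition system — 4 states:
  q0 = a.d.(a.0 | 0\{c}) :: ··a··> q1
  q1 = d.(a.0 | 0\{c}) :: ··d··> q2
  q2 = a.0 | 0\{c} :: ··a··> q3
  q3 = 0 | 0\{c} :: stopped
Coarsest stable partition (strong bisimilarity classes):
  B0 = {p0, q0}
  B1 = {p1, q1}
  B2 = {p2, q2}
  B3 = {p3, q3}
p0 ∈ B0, q0 ∈ B0 → same block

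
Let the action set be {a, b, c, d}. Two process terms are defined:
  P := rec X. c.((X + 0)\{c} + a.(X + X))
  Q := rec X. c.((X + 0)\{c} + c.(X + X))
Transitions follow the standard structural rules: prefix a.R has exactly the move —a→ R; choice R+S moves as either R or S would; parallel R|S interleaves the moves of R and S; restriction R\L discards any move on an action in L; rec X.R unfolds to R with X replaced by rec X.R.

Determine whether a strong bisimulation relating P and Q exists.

P's transition system — 3 states:
  s0 = rec X. c.((X + 0)\{c} + a.(X + X)) | —c→ s1
  s1 = ((rec X. c.((X + 0)\{c} + a.(X + X))) + 0)\{c} + a.((rec X. c.((X + 0)\{c} + a.(X + X))) + (rec X. c.((X + 0)\{c} + a.(X + X)))) | —a→ s2
  s2 = (rec X. c.((X + 0)\{c} + a.(X + X))) + (rec X. c.((X + 0)\{c} + a.(X + X))) | —c→ s1
Q's transition system — 3 states:
  t0 = rec X. c.((X + 0)\{c} + c.(X + X)) | —c→ t1
  t1 = ((rec X. c.((X + 0)\{c} + c.(X + X))) + 0)\{c} + c.((rec X. c.((X + 0)\{c} + c.(X + X))) + (rec X. c.((X + 0)\{c} + c.(X + X)))) | —c→ t2
  t2 = (rec X. c.((X + 0)\{c} + c.(X + X))) + (rec X. c.((X + 0)\{c} + c.(X + X))) | —c→ t1
Bisimilarity quotient blocks:
  B0 = {s0, s2}
  B1 = {s1}
  B2 = {t0, t1, t2}
s0 ∈ B0, t0 ∈ B2 → different blocks

not bisimilar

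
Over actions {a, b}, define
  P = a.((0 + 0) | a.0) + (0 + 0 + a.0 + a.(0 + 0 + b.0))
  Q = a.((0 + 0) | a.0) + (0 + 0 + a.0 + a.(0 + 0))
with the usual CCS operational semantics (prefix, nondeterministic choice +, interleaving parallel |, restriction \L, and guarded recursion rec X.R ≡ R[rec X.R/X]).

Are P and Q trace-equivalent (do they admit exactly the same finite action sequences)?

trace-distinct — witness ⟨ab⟩

Reachable graph of P (5 states):
  s0 = a.((0 + 0) | a.0) + (0 + 0 + a.0 + a.(0 + 0 + b.0)) ⊢ --a--▸ s1, --a--▸ s2, --a--▸ s3
  s1 = (0 + 0) | a.0 ⊢ --a--▸ s4
  s2 = 0 ⊢ ∅
  s3 = 0 + 0 + b.0 ⊢ --b--▸ s2
  s4 = (0 + 0) | 0 ⊢ ∅
Reachable graph of Q (5 states):
  t0 = a.((0 + 0) | a.0) + (0 + 0 + a.0 + a.(0 + 0)) ⊢ --a--▸ t1, --a--▸ t2, --a--▸ t3
  t1 = (0 + 0) | a.0 ⊢ --a--▸ t4
  t2 = 0 ⊢ ∅
  t3 = 0 + 0 ⊢ ∅
  t4 = (0 + 0) | 0 ⊢ ∅
Trace ⟨ab⟩ through P, begin at {s0}:
  after a @ step 1: {s1, s2, s3}
  after b @ step 2: {s2}
  — P admits the full trace.
Trace ⟨ab⟩ through Q, begin at {t0}:
  after a @ step 1: {t1, t2, t3}
  after b @ step 2: ∅  — Q cannot continue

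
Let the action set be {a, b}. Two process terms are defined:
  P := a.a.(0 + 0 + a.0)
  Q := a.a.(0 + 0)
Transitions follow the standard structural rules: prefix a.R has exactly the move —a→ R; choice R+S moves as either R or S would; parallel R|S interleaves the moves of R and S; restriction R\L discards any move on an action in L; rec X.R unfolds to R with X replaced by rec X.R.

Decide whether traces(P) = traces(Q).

traces(P) ≠ traces(Q) — witness ⟨aaa⟩

Reachable graph of P (4 states):
  u0 = a.a.(0 + 0 + a.0) | --a--▸ u1
  u1 = a.(0 + 0 + a.0) | --a--▸ u2
  u2 = 0 + 0 + a.0 | --a--▸ u3
  u3 = 0 | ·
Reachable graph of Q (3 states):
  v0 = a.a.(0 + 0) | --a--▸ v1
  v1 = a.(0 + 0) | --a--▸ v2
  v2 = 0 + 0 | ·
Run σ = ⟨aaa⟩ on P: start {u0}
  after a @ step 1: {u1}
  after a @ step 2: {u2}
  after a @ step 3: {u3}
  — P admits the full trace.
Run σ = ⟨aaa⟩ on Q: start {v0}
  after a @ step 1: {v1}
  after a @ step 2: {v2}
  after a @ step 3: ∅ (Q stuck)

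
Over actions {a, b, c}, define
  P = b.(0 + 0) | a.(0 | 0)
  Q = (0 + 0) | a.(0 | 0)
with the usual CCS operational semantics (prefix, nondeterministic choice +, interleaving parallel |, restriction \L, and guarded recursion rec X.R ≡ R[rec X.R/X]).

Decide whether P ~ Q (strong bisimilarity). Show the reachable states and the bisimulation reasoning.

LTS(P): 4 reachable states
  m0 = b.(0 + 0) | a.(0 | 0) has moves --a--▸ m1, --b--▸ m2
  m1 = b.(0 + 0) | (0 | 0) has moves --b--▸ m3
  m2 = (0 + 0) | a.(0 | 0) has moves --a--▸ m3
  m3 = (0 + 0) | (0 | 0) has moves stopped
LTS(Q): 2 reachable states
  n0 = (0 + 0) | a.(0 | 0) has moves --a--▸ n1
  n1 = (0 + 0) | (0 | 0) has moves stopped
Partition-refinement fixed point:
  B0 = {m0}
  B1 = {m1}
  B2 = {m3, n1}
  B3 = {m2, n0}
m0 ∈ B0, n0 ∈ B3 → different blocks

NO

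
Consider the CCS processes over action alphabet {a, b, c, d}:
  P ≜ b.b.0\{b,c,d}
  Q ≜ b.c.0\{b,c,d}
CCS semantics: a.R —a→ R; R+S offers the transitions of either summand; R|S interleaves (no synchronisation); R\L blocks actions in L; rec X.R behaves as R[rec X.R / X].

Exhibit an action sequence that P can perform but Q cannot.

bb

LTS(P): 3 reachable states
  m0 = b.b.0\{b,c,d} → —b→ m1
  m1 = b.0\{b,c,d} → —b→ m2
  m2 = 0\{b,c,d} → (no moves)
LTS(Q): 3 reachable states
  n0 = b.c.0\{b,c,d} → —b→ n1
  n1 = c.0\{b,c,d} → —c→ n2
  n2 = 0\{b,c,d} → (no moves)
Executing bb from P (initial set {m0}):
  step 1 (b): {m1}
  step 2 (b): {m2}
  — P admits the full trace.
Executing bb from Q (initial set {n0}):
  step 1 (b): {n1}
  step 2 (b): ∅  — Q cannot continue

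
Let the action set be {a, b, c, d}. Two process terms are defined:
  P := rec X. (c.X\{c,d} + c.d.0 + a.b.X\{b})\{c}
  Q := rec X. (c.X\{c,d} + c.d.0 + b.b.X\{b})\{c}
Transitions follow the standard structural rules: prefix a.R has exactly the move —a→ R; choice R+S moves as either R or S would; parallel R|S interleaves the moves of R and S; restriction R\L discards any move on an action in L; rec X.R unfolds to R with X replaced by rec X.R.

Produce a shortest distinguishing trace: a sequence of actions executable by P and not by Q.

a

LTS(P): 4 reachable states
  s0 = rec X. (c.X\{c,d} + c.d.0 + a.b.X\{b})\{c} → —a→ s1
  s1 = (b.(rec X. (c.X\{c,d} + c.d.0 + a.b.X\{b})\{c})\{b})\{c} → —b→ s2
  s2 = (rec X. (c.X\{c,d} + c.d.0 + a.b.X\{b})\{c})\{b}\{c} → —a→ s3
  s3 = (b.(rec X. (c.X\{c,d} + c.d.0 + a.b.X\{b})\{c})\{b})\{c}\{b}\{c} → (no moves)
LTS(Q): 3 reachable states
  t0 = rec X. (c.X\{c,d} + c.d.0 + b.b.X\{b})\{c} → —b→ t1
  t1 = (b.(rec X. (c.X\{c,d} + c.d.0 + b.b.X\{b})\{c})\{b})\{c} → —b→ t2
  t2 = (rec X. (c.X\{c,d} + c.d.0 + b.b.X\{b})\{c})\{b}\{c} → (no moves)
Trace ⟨a⟩ through P, begin at {s0}:
  step 1 (a): {s1}
  P completes σ.
Trace ⟨a⟩ through Q, begin at {t0}:
  step 1 (a): ∅ (Q stuck)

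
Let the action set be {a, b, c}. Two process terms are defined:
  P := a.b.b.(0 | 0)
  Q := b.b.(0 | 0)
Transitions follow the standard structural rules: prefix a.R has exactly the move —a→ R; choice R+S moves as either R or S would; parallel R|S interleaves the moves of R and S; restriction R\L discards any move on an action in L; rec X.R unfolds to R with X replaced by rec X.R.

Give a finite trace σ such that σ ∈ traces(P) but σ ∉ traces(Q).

a

LTS(P): 4 reachable states
  m0 = a.b.b.(0 | 0) → =a=> m1
  m1 = b.b.(0 | 0) → =b=> m2
  m2 = b.(0 | 0) → =b=> m3
  m3 = 0 | 0 → (no moves)
LTS(Q): 3 reachable states
  n0 = b.b.(0 | 0) → =b=> n1
  n1 = b.(0 | 0) → =b=> n2
  n2 = 0 | 0 → (no moves)
Run σ = ⟨a⟩ on P: start {m0}
  [1] a ⇒ {m1}
  — P admits the full trace.
Run σ = ⟨a⟩ on Q: start {n0}
  [1] a ⇒ ∅  — Q cannot continue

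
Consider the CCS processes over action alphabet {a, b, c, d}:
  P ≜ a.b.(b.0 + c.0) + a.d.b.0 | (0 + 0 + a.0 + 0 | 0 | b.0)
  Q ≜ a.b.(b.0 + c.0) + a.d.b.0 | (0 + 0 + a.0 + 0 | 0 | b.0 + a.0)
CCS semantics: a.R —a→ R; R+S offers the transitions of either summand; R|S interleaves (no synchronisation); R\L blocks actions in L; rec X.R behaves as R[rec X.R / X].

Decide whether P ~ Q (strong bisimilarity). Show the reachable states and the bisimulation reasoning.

LTS(P): 15 reachable states
  p0 = a.b.(b.0 + c.0) + a.d.b.0 | (0 + 0 + a.0 + 0 | 0 | b.0) ⊢ -a-> p1, -a-> p2, -a-> p3, -b-> p4
  p1 = a.d.b.0 | 0 ⊢ -a-> p5
  p2 = b.(b.0 + c.0) ⊢ -b-> p6
  p3 = d.b.0 | (0 + 0 + a.0 + 0 | 0 | b.0) ⊢ -a-> p5, -b-> p7, -d-> p8
  p4 = a.d.b.0 | (0 | 0 | 0) ⊢ -a-> p7
  p5 = d.b.0 | 0 ⊢ -d-> p9
  p6 = b.0 + c.0 ⊢ -b-> p10, -c-> p10
  p7 = d.b.0 | (0 | 0 | 0) ⊢ -d-> p11
  p8 = b.0 | (0 + 0 + a.0 + 0 | 0 | b.0) ⊢ -a-> p9, -b-> p11, -b-> p12
  p9 = b.0 | 0 ⊢ -b-> p13
  p10 = 0 ⊢ ∅
  p11 = b.0 | (0 | 0 | 0) ⊢ -b-> p14
  p12 = 0 | (0 + 0 + a.0 + 0 | 0 | b.0) ⊢ -a-> p13, -b-> p14
  p13 = 0 | 0 ⊢ ∅
  p14 = 0 | (0 | 0 | 0) ⊢ ∅
LTS(Q): 15 reachable states
  q0 = a.b.(b.0 + c.0) + a.d.b.0 | (0 + 0 + a.0 + 0 | 0 | b.0 + a.0) ⊢ -a-> q1, -a-> q2, -a-> q3, -b-> q4
  q1 = a.d.b.0 | 0 ⊢ -a-> q5
  q2 = b.(b.0 + c.0) ⊢ -b-> q6
  q3 = d.b.0 | (0 + 0 + a.0 + 0 | 0 | b.0 + a.0) ⊢ -a-> q5, -b-> q7, -d-> q8
  q4 = a.d.b.0 | (0 | 0 | 0) ⊢ -a-> q7
  q5 = d.b.0 | 0 ⊢ -d-> q9
  q6 = b.0 + c.0 ⊢ -b-> q10, -c-> q10
  q7 = d.b.0 | (0 | 0 | 0) ⊢ -d-> q11
  q8 = b.0 | (0 + 0 + a.0 + 0 | 0 | b.0 + a.0) ⊢ -a-> q9, -b-> q11, -b-> q12
  q9 = b.0 | 0 ⊢ -b-> q13
  q10 = 0 ⊢ ∅
  q11 = b.0 | (0 | 0 | 0) ⊢ -b-> q14
  q12 = 0 | (0 + 0 + a.0 + 0 | 0 | b.0 + a.0) ⊢ -a-> q13, -b-> q14
  q13 = 0 | 0 ⊢ ∅
  q14 = 0 | (0 | 0 | 0) ⊢ ∅
Bisimilarity quotient blocks:
  B0 = {p0, q0}
  B1 = {p2, q2}
  B2 = {p6, q6}
  B3 = {p10, p13, p14, q10, q13, q14}
  B4 = {p1, p4, q1, q4}
  B5 = {p5, p7, q5, q7}
  B6 = {p11, p9, q11, q9}
  B7 = {p3, q3}
  B8 = {p8, q8}
  B9 = {p12, q12}
p0 ∈ B0, q0 ∈ B0 → same block

YES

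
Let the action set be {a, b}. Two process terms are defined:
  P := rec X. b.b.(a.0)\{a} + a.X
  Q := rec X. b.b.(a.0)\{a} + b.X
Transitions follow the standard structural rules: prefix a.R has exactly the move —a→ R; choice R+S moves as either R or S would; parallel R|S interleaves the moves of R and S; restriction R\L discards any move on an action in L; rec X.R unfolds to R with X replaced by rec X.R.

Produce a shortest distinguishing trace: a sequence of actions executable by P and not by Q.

Reachable graph of P (3 states):
  m0 = rec X. b.b.(a.0)\{a} + a.X ⊢ --a--▸ m0, --b--▸ m1
  m1 = b.(a.0)\{a} ⊢ --b--▸ m2
  m2 = (a.0)\{a} ⊢ deadlocked
Reachable graph of Q (3 states):
  n0 = rec X. b.b.(a.0)\{a} + b.X ⊢ --b--▸ n0, --b--▸ n1
  n1 = b.(a.0)\{a} ⊢ --b--▸ n2
  n2 = (a.0)\{a} ⊢ deadlocked
Executing a from P (initial set {m0}):
  [1] a ⇒ {m0}
  ✓ P
Executing a from Q (initial set {n0}):
  [1] a ⇒ ∅ (Q stuck)

a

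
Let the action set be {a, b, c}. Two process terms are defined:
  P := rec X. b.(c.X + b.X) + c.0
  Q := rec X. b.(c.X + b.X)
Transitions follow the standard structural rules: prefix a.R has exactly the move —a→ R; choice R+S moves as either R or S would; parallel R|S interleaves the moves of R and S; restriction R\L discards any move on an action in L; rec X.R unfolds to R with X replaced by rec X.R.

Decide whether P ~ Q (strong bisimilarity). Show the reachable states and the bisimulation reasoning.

NO

P's transition system — 3 states:
  s0 = rec X. b.(c.X + b.X) + c.0 | ··b··> s1, ··c··> s2
  s1 = c.(rec X. b.(c.X + b.X) + c.0) + b.(rec X. b.(c.X + b.X) + c.0) | ··b··> s0, ··c··> s0
  s2 = 0 | stopped
Q's transition system — 2 states:
  t0 = rec X. b.(c.X + b.X) | ··b··> t1
  t1 = c.(rec X. b.(c.X + b.X)) + b.(rec X. b.(c.X + b.X)) | ··b··> t0, ··c··> t0
Partition-refinement fixed point:
  B0 = {s0}
  B1 = {s2}
  B2 = {s1}
  B3 = {t0}
  B4 = {t1}
s0 ∈ B0, t0 ∈ B3 → different blocks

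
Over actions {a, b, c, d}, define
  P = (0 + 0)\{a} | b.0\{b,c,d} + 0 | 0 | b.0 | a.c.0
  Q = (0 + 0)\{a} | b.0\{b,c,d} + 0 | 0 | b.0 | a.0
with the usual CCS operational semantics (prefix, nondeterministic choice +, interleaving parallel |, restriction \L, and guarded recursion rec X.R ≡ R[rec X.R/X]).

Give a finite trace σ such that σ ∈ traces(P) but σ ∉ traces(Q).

Reachable graph of P (7 states):
  s0 = (0 + 0)\{a} | b.0\{b,c,d} + 0 | 0 | b.0 | a.c.0 has moves -a-> s1, -b-> s2, -b-> s3
  s1 = 0 | 0 | b.0 | c.0 has moves -b-> s4, -c-> s5
  s2 = (0 + 0)\{a} | 0\{b,c,d} has moves ·
  s3 = 0 | 0 | 0 | a.c.0 has moves -a-> s4
  s4 = 0 | 0 | 0 | c.0 has moves -c-> s6
  s5 = 0 | 0 | b.0 | 0 has moves -b-> s6
  s6 = 0 | 0 | 0 | 0 has moves ·
Reachable graph of Q (5 states):
  t0 = (0 + 0)\{a} | b.0\{b,c,d} + 0 | 0 | b.0 | a.0 has moves -a-> t1, -b-> t2, -b-> t3
  t1 = 0 | 0 | b.0 | 0 has moves -b-> t4
  t2 = (0 + 0)\{a} | 0\{b,c,d} has moves ·
  t3 = 0 | 0 | 0 | a.0 has moves -a-> t4
  t4 = 0 | 0 | 0 | 0 has moves ·
Trace ⟨ac⟩ through P, begin at {s0}:
  step 1 (a): {s1}
  step 2 (c): {s5}
  P completes σ.
Trace ⟨ac⟩ through Q, begin at {t0}:
  step 1 (a): {t1}
  step 2 (c): ∅ (Q stuck)

ac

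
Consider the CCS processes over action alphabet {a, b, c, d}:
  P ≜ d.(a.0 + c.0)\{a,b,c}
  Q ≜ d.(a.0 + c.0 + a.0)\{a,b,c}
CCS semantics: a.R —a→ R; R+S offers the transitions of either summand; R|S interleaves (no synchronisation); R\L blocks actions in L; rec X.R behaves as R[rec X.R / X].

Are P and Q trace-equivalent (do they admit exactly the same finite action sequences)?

LTS(P): 2 reachable states
  s0 = d.(a.0 + c.0)\{a,b,c} → —d→ s1
  s1 = (a.0 + c.0)\{a,b,c} → deadlocked
LTS(Q): 2 reachable states
  t0 = d.(a.0 + c.0 + a.0)\{a,b,c} → —d→ t1
  t1 = (a.0 + c.0 + a.0)\{a,b,c} → deadlocked
Bisimilarity quotient blocks:
  B0 = {s0, t0}
  B1 = {s1, t1}
s0 ∈ B0, t0 ∈ B0 → same block
Bisimilar ⇒ trace-equivalent.

trace-equivalent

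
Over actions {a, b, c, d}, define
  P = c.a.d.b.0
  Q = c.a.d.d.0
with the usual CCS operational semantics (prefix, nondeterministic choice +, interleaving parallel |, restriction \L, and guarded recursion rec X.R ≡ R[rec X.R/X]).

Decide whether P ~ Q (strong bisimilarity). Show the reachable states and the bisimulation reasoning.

NO

P's transition system — 5 states:
  m0 = c.a.d.b.0 | ··c··> m1
  m1 = a.d.b.0 | ··a··> m2
  m2 = d.b.0 | ··d··> m3
  m3 = b.0 | ··b··> m4
  m4 = 0 | ∅
Q's transition system — 5 states:
  n0 = c.a.d.d.0 | ··c··> n1
  n1 = a.d.d.0 | ··a··> n2
  n2 = d.d.0 | ··d··> n3
  n3 = d.0 | ··d··> n4
  n4 = 0 | ∅
Partition-refinement fixed point:
  B0 = {m0}
  B1 = {m1}
  B2 = {m2}
  B3 = {m3}
  B4 = {m4, n4}
  B5 = {n0}
  B6 = {n1}
  B7 = {n2}
  B8 = {n3}
m0 ∈ B0, n0 ∈ B5 → different blocks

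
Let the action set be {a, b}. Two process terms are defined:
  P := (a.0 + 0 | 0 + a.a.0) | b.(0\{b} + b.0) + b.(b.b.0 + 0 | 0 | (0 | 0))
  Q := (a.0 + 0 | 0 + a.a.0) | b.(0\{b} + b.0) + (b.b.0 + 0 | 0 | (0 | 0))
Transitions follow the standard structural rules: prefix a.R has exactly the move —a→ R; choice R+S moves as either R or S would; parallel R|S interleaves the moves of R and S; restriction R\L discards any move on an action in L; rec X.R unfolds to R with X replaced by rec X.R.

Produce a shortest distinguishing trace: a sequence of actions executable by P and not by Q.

LTS(P): 12 reachable states
  m0 = (a.0 + 0 | 0 + a.a.0) | b.(0\{b} + b.0) + b.(b.b.0 + 0 | 0 | (0 | 0)) | --a--▸ m1, --a--▸ m2, --b--▸ m3, --b--▸ m4
  m1 = 0 | b.(0\{b} + b.0) | --b--▸ m5
  m2 = a.0 | b.(0\{b} + b.0) | --a--▸ m1, --b--▸ m6
  m3 = (a.0 + 0 | 0 + a.a.0) | (0\{b} + b.0) | --a--▸ m5, --a--▸ m6, --b--▸ m7
  m4 = b.b.0 + 0 | 0 | (0 | 0) | --b--▸ m8
  m5 = 0 | (0\{b} + b.0) | --b--▸ m9
  m6 = a.0 | (0\{b} + b.0) | --a--▸ m5, --b--▸ m10
  m7 = (a.0 + 0 | 0 + a.a.0) | 0 | --a--▸ m10, --a--▸ m9
  m8 = b.0 | --b--▸ m11
  m9 = 0 | 0 | (no moves)
  m10 = a.0 | 0 | --a--▸ m9
  m11 = 0 | (no moves)
LTS(Q): 11 reachable states
  n0 = (a.0 + 0 | 0 + a.a.0) | b.(0\{b} + b.0) + (b.b.0 + 0 | 0 | (0 | 0)) | --a--▸ n1, --a--▸ n2, --b--▸ n3, --b--▸ n4
  n1 = 0 | b.(0\{b} + b.0) | --b--▸ n5
  n2 = a.0 | b.(0\{b} + b.0) | --a--▸ n1, --b--▸ n6
  n3 = (a.0 + 0 | 0 + a.a.0) | (0\{b} + b.0) | --a--▸ n5, --a--▸ n6, --b--▸ n7
  n4 = b.0 | --b--▸ n8
  n5 = 0 | (0\{b} + b.0) | --b--▸ n9
  n6 = a.0 | (0\{b} + b.0) | --a--▸ n5, --b--▸ n10
  n7 = (a.0 + 0 | 0 + a.a.0) | 0 | --a--▸ n10, --a--▸ n9
  n8 = 0 | (no moves)
  n9 = 0 | 0 | (no moves)
  n10 = a.0 | 0 | --a--▸ n9
Executing bbb from P (initial set {m0}):
  [1] b ⇒ {m3, m4}
  [2] b ⇒ {m7, m8}
  [3] b ⇒ {m11}
  P completes σ.
Executing bbb from Q (initial set {n0}):
  [1] b ⇒ {n3, n4}
  [2] b ⇒ {n7, n8}
  [3] b ⇒ ∅ (Q stuck)

bbb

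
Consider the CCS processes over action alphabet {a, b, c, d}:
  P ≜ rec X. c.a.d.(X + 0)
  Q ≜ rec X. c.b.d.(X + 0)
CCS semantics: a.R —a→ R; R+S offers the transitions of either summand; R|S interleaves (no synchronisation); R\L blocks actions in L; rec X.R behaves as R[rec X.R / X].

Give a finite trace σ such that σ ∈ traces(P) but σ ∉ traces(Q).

ca

LTS(P): 4 reachable states
  p0 = rec X. c.a.d.(X + 0) has moves --c--▸ p1
  p1 = a.d.((rec X. c.a.d.(X + 0)) + 0) has moves --a--▸ p2
  p2 = d.((rec X. c.a.d.(X + 0)) + 0) has moves --d--▸ p3
  p3 = (rec X. c.a.d.(X + 0)) + 0 has moves --c--▸ p1
LTS(Q): 4 reachable states
  q0 = rec X. c.b.d.(X + 0) has moves --c--▸ q1
  q1 = b.d.((rec X. c.b.d.(X + 0)) + 0) has moves --b--▸ q2
  q2 = d.((rec X. c.b.d.(X + 0)) + 0) has moves --d--▸ q3
  q3 = (rec X. c.b.d.(X + 0)) + 0 has moves --c--▸ q1
Executing ca from P (initial set {p0}):
  [1] c ⇒ {p1}
  [2] a ⇒ {p2}
  ✓ P
Executing ca from Q (initial set {q0}):
  [1] c ⇒ {q1}
  [2] a ⇒ ∅ (Q stuck)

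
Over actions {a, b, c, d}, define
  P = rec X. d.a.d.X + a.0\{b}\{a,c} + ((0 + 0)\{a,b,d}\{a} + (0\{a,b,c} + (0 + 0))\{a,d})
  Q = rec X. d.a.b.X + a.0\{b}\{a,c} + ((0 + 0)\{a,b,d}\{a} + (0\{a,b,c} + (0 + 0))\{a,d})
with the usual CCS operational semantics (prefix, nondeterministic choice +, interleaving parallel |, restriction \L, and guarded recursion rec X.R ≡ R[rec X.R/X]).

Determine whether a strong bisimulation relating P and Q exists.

P ≁ Q

Reachable graph of P (4 states):
  s0 = rec X. d.a.d.X + a.0\{b}\{a,c} + ((0 + 0)\{a,b,d}\{a} + (0\{a,b,c} + (0 + 0))\{a,d}) → ··a··> s1, ··d··> s2
  s1 = 0\{b}\{a,c} → deadlocked
  s2 = a.d.(rec X. d.a.d.X + a.0\{b}\{a,c} + ((0 + 0)\{a,b,d}\{a} + (0\{a,b,c} + (0 + 0))\{a,d})) → ··a··> s3
  s3 = d.(rec X. d.a.d.X + a.0\{b}\{a,c} + ((0 + 0)\{a,b,d}\{a} + (0\{a,b,c} + (0 + 0))\{a,d})) → ··d··> s0
Reachable graph of Q (4 states):
  t0 = rec X. d.a.b.X + a.0\{b}\{a,c} + ((0 + 0)\{a,b,d}\{a} + (0\{a,b,c} + (0 + 0))\{a,d}) → ··a··> t1, ··d··> t2
  t1 = 0\{b}\{a,c} → deadlocked
  t2 = a.b.(rec X. d.a.b.X + a.0\{b}\{a,c} + ((0 + 0)\{a,b,d}\{a} + (0\{a,b,c} + (0 + 0))\{a,d})) → ··a··> t3
  t3 = b.(rec X. d.a.b.X + a.0\{b}\{a,c} + ((0 + 0)\{a,b,d}\{a} + (0\{a,b,c} + (0 + 0))\{a,d})) → ··b··> t0
Coarsest stable partition (strong bisimilarity classes):
  B0 = {s0}
  B1 = {s1, t1}
  B2 = {s2}
  B3 = {s3}
  B4 = {t0}
  B5 = {t2}
  B6 = {t3}
s0 ∈ B0, t0 ∈ B4 → different blocks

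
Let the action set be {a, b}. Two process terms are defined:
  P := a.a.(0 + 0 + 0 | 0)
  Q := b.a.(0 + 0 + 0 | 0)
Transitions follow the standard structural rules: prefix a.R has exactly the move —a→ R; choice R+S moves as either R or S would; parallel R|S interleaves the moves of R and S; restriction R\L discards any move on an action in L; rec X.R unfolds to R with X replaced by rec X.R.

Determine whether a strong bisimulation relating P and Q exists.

P ≁ Q

LTS(P): 3 reachable states
  p0 = a.a.(0 + 0 + 0 | 0) ⊢ =a=> p1
  p1 = a.(0 + 0 + 0 | 0) ⊢ =a=> p2
  p2 = 0 + 0 + 0 | 0 ⊢ ·
LTS(Q): 3 reachable states
  q0 = b.a.(0 + 0 + 0 | 0) ⊢ =b=> q1
  q1 = a.(0 + 0 + 0 | 0) ⊢ =a=> q2
  q2 = 0 + 0 + 0 | 0 ⊢ ·
Partition-refinement fixed point:
  B0 = {p0}
  B1 = {p1, q1}
  B2 = {p2, q2}
  B3 = {q0}
p0 ∈ B0, q0 ∈ B3 → different blocks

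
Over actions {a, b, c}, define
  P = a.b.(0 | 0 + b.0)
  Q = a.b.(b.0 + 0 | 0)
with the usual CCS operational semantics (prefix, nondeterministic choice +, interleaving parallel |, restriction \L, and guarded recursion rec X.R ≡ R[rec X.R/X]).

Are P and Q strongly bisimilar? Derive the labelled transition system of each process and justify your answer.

LTS(P): 4 reachable states
  p0 = a.b.(0 | 0 + b.0) → ··a··> p1
  p1 = b.(0 | 0 + b.0) → ··b··> p2
  p2 = 0 | 0 + b.0 → ··b··> p3
  p3 = 0 → stopped
LTS(Q): 4 reachable states
  q0 = a.b.(b.0 + 0 | 0) → ··a··> q1
  q1 = b.(b.0 + 0 | 0) → ··b··> q2
  q2 = b.0 + 0 | 0 → ··b··> q3
  q3 = 0 → stopped
Bisimilarity quotient blocks:
  B0 = {p0, q0}
  B1 = {p1, q1}
  B2 = {p2, q2}
  B3 = {p3, q3}
p0 ∈ B0, q0 ∈ B0 → same block

YES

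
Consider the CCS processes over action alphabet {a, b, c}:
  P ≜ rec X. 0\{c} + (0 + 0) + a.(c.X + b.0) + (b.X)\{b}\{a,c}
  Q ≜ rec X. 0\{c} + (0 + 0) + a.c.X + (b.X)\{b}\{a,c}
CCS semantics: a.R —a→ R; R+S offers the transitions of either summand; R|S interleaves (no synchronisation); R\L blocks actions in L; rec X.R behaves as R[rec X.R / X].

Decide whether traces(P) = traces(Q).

P's transition system — 3 states:
  s0 = rec X. 0\{c} + (0 + 0) + a.(c.X + b.0) + (b.X)\{b}\{a,c} :: -a-> s1
  s1 = c.(rec X. 0\{c} + (0 + 0) + a.(c.X + b.0) + (b.X)\{b}\{a,c}) + b.0 :: -b-> s2, -c-> s0
  s2 = 0 :: ·
Q's transition system — 2 states:
  t0 = rec X. 0\{c} + (0 + 0) + a.c.X + (b.X)\{b}\{a,c} :: -a-> t1
  t1 = c.(rec X. 0\{c} + (0 + 0) + a.c.X + (b.X)\{b}\{a,c}) :: -c-> t0
Run σ = ⟨ab⟩ on P: start {s0}
  after a @ step 1: {s1}
  after b @ step 2: {s2}
  P completes σ.
Run σ = ⟨ab⟩ on Q: start {t0}
  after a @ step 1: {t1}
  after b @ step 2: ∅ (Q stuck)

NO — witness ⟨ab⟩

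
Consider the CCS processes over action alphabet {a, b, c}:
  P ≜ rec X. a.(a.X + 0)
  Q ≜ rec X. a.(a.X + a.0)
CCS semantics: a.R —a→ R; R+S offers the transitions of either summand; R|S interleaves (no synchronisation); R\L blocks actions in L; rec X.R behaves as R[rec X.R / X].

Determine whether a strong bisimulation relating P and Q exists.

LTS(P): 2 reachable states
  u0 = rec X. a.(a.X + 0) → ··a··> u1
  u1 = a.(rec X. a.(a.X + 0)) + 0 → ··a··> u0
LTS(Q): 3 reachable states
  v0 = rec X. a.(a.X + a.0) → ··a··> v1
  v1 = a.(rec X. a.(a.X + a.0)) + a.0 → ··a··> v0, ··a··> v2
  v2 = 0 → ·
Coarsest stable partition (strong bisimilarity classes):
  B0 = {u0, u1}
  B1 = {v0}
  B2 = {v1}
  B3 = {v2}
u0 ∈ B0, v0 ∈ B1 → different blocks

NO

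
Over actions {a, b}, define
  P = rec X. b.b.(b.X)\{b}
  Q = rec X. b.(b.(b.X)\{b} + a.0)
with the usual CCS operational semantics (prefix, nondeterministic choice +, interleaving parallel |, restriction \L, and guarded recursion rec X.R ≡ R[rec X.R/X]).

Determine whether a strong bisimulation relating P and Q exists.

P ≁ Q

Reachable graph of P (3 states):
  s0 = rec X. b.b.(b.X)\{b} → -b-> s1
  s1 = b.(b.(rec X. b.b.(b.X)\{b}))\{b} → -b-> s2
  s2 = (b.(rec X. b.b.(b.X)\{b}))\{b} → deadlocked
Reachable graph of Q (4 states):
  t0 = rec X. b.(b.(b.X)\{b} + a.0) → -b-> t1
  t1 = b.(b.(rec X. b.(b.(b.X)\{b} + a.0)))\{b} + a.0 → -a-> t2, -b-> t3
  t2 = 0 → deadlocked
  t3 = (b.(rec X. b.(b.(b.X)\{b} + a.0)))\{b} → deadlocked
Partition-refinement fixed point:
  B0 = {s0}
  B1 = {s1}
  B2 = {s2, t2, t3}
  B3 = {t0}
  B4 = {t1}
s0 ∈ B0, t0 ∈ B3 → different blocks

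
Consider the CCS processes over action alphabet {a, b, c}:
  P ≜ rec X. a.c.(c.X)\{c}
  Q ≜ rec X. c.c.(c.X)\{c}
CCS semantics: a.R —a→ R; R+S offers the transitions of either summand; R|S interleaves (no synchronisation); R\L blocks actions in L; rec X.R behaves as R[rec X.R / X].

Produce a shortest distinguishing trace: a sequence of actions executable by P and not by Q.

Reachable graph of P (3 states):
  s0 = rec X. a.c.(c.X)\{c} has moves —a→ s1
  s1 = c.(c.(rec X. a.c.(c.X)\{c}))\{c} has moves —c→ s2
  s2 = (c.(rec X. a.c.(c.X)\{c}))\{c} has moves ·
Reachable graph of Q (3 states):
  t0 = rec X. c.c.(c.X)\{c} has moves —c→ t1
  t1 = c.(c.(rec X. c.c.(c.X)\{c}))\{c} has moves —c→ t2
  t2 = (c.(rec X. c.c.(c.X)\{c}))\{c} has moves ·
Trace ⟨a⟩ through P, begin at {s0}:
  after a @ step 1: {s1}
  — P admits the full trace.
Trace ⟨a⟩ through Q, begin at {t0}:
  after a @ step 1: ∅ (Q stuck)

a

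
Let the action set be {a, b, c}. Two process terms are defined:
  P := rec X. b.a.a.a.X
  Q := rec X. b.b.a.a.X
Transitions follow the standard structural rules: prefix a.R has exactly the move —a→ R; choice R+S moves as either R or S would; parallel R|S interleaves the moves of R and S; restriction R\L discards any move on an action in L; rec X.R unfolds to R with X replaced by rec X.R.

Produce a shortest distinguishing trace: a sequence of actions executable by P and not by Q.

ba

P's transition system — 4 states:
  m0 = rec X. b.a.a.a.X ⊢ --b--▸ m1
  m1 = a.a.a.(rec X. b.a.a.a.X) ⊢ --a--▸ m2
  m2 = a.a.(rec X. b.a.a.a.X) ⊢ --a--▸ m3
  m3 = a.(rec X. b.a.a.a.X) ⊢ --a--▸ m0
Q's transition system — 4 states:
  n0 = rec X. b.b.a.a.X ⊢ --b--▸ n1
  n1 = b.a.a.(rec X. b.b.a.a.X) ⊢ --b--▸ n2
  n2 = a.a.(rec X. b.b.a.a.X) ⊢ --a--▸ n3
  n3 = a.(rec X. b.b.a.a.X) ⊢ --a--▸ n0
Run σ = ⟨ba⟩ on P: start {m0}
  [1] b ⇒ {m1}
  [2] a ⇒ {m2}
  ✓ P
Run σ = ⟨ba⟩ on Q: start {n0}
  [1] b ⇒ {n1}
  [2] a ⇒ no successor for Q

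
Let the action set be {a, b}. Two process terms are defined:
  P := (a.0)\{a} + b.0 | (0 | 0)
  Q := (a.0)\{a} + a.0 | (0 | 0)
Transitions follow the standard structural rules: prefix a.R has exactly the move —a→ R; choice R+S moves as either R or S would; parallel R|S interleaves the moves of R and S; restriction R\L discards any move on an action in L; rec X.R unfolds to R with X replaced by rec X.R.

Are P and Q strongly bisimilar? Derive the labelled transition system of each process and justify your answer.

P's transition system — 2 states:
  s0 = (a.0)\{a} + b.0 | (0 | 0) | --b--▸ s1
  s1 = 0 | (0 | 0) | ·
Q's transition system — 2 states:
  t0 = (a.0)\{a} + a.0 | (0 | 0) | --a--▸ t1
  t1 = 0 | (0 | 0) | ·
Partition-refinement fixed point:
  B0 = {s0}
  B1 = {s1, t1}
  B2 = {t0}
s0 ∈ B0, t0 ∈ B2 → different blocks

P ≁ Q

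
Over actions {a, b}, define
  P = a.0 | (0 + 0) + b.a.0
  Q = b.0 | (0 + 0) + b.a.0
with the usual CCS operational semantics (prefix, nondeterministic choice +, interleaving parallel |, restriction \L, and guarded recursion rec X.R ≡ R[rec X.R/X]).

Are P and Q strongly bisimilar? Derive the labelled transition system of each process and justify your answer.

Reachable graph of P (4 states):
  m0 = a.0 | (0 + 0) + b.a.0 :: ··a··> m1, ··b··> m2
  m1 = 0 | (0 + 0) :: deadlocked
  m2 = a.0 :: ··a··> m3
  m3 = 0 :: deadlocked
Reachable graph of Q (4 states):
  n0 = b.0 | (0 + 0) + b.a.0 :: ··b··> n1, ··b··> n2
  n1 = 0 | (0 + 0) :: deadlocked
  n2 = a.0 :: ··a··> n3
  n3 = 0 :: deadlocked
Bisimilarity quotient blocks:
  B0 = {m0}
  B1 = {m1, m3, n1, n3}
  B2 = {m2, n2}
  B3 = {n0}
m0 ∈ B0, n0 ∈ B3 → different blocks

not bisimilar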